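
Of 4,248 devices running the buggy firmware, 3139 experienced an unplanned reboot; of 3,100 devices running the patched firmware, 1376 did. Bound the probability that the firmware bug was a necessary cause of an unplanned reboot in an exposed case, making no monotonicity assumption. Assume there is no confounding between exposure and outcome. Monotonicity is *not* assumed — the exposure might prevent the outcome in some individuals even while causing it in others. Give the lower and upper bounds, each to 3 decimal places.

p₁ = P(outcome | exposed) = 3139/4248 = 0.73894
p₀ = P(outcome | unexposed) = 1376/3100 = 0.44387
Under exogeneity alone the bounds on PN are max{0,(p₁−p₀)/p₁} ≤ PN ≤ min{1,(1−p₀)/p₁}.
  lower = (p₁ − p₀)/p₁ = 0.29507 / 0.73894 ≈ 0.3993
  upper = min{1, (1 − p₀)/p₁} = 0.55613 / 0.73894 ≈ 0.7526

0.399 ≤ PN ≤ 0.753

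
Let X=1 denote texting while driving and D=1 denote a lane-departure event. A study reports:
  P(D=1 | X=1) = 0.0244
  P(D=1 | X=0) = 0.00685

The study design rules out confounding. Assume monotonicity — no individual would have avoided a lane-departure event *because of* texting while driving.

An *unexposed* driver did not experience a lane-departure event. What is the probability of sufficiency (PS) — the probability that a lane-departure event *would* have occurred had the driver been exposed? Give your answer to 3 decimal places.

PS ≈ 0.018

Let p₁ = 0.0244, p₀ = 0.00685.
Under exogeneity and monotonicity, PS = (p₁ − p₀) / (1 − p₀).
PS = (0.0244 − 0.00685) / (1 − 0.00685) = 0.01755 / 0.99315 ≈ 0.0177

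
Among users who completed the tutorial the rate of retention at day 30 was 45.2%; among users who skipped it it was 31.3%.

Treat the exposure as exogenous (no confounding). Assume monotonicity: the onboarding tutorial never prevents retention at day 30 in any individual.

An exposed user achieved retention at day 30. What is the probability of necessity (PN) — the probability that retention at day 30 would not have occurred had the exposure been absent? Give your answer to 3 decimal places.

PN ≈ 0.308

p₁ = 0.452, p₀ = 0.313.
Under exogeneity and monotonicity, PN = (p₁ − p₀) / p₁.
PN = (0.452 − 0.313) / 0.452 = 0.139 / 0.452 ≈ 0.3075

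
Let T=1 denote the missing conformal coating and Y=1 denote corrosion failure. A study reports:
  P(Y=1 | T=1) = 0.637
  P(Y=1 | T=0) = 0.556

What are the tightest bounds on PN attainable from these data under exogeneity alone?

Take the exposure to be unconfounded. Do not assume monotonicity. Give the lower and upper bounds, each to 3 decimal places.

0.127 ≤ PN ≤ 0.697

Let p₁ = 0.637, p₀ = 0.556.
Under exogeneity alone the bounds on PN are max{0,(p₁−p₀)/p₁} ≤ PN ≤ min{1,(1−p₀)/p₁}.
  lower = (p₁ − p₀)/p₁ = 0.081 / 0.637 ≈ 0.1272
  upper = min{1, (1 − p₀)/p₁} = 0.444 / 0.637 ≈ 0.6970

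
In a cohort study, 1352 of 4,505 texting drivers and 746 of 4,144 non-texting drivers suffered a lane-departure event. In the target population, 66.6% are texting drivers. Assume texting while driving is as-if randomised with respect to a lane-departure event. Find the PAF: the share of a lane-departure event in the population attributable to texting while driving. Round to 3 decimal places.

p₁ = P(outcome | exposed) = 1352/4505 = 0.30011
p₀ = P(outcome | unexposed) = 746/4144 = 0.18002
Overall risk P(Y=1) = π·p₁ + (1−π)·p₀ = 0.666×0.30011 + 0.334×0.18002 = 0.26.
Under exogeneity, PAF = [P(Y=1) − p₀] / P(Y=1).
PAF = (0.26 − 0.18002) / 0.26 ≈ 0.3076

PAF ≈ 0.308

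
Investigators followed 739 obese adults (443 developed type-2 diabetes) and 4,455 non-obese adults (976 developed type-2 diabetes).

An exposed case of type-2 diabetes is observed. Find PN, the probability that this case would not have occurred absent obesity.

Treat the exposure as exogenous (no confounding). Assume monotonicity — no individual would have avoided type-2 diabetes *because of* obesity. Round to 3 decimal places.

PN ≈ 0.635

p₁ = P(outcome | exposed) = 443/739 = 0.59946
p₀ = P(outcome | unexposed) = 976/4455 = 0.21908
Under exogeneity and monotonicity, PN = (p₁ − p₀) / p₁.
PN = (0.59946 − 0.21908) / 0.59946 = 0.38038 / 0.59946 ≈ 0.6345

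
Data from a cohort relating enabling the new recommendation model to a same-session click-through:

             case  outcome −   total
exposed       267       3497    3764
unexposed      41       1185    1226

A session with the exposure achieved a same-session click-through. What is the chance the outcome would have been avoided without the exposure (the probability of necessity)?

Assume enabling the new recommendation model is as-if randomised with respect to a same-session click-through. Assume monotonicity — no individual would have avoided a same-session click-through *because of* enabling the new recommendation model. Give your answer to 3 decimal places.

PN ≈ 0.529

p₁ = P(outcome | exposed) = 267/3764 = 0.070935
p₀ = P(outcome | unexposed) = 41/1226 = 0.033442
Under exogeneity and monotonicity, PN = (p₁ − p₀)/p₁.
PN = (0.070935 − 0.033442) / 0.070935 ≈ 0.5286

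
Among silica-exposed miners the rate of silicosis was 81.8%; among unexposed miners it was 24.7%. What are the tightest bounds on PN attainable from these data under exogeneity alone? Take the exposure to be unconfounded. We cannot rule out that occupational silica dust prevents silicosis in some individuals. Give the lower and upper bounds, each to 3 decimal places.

0.698 ≤ PN ≤ 0.921

p₁ = 0.818, p₀ = 0.247.
Under exogeneity alone the bounds on PN are max{0,(p₁−p₀)/p₁} ≤ PN ≤ min{1,(1−p₀)/p₁}.
  lower = (p₁ − p₀)/p₁ = 0.571 / 0.818 ≈ 0.6980
  upper = min{1, (1 − p₀)/p₁} = 0.753 / 0.818 ≈ 0.9205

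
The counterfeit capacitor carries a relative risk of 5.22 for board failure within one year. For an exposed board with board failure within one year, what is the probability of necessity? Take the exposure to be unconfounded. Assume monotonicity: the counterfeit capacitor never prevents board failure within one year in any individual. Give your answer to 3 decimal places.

PN ≈ 0.808

Under exogeneity and monotonicity, PN = (RR − 1) / RR = 1 − 1/RR.
PN = (5.22 − 1) / 5.22 = 4.22 / 5.22 ≈ 0.8084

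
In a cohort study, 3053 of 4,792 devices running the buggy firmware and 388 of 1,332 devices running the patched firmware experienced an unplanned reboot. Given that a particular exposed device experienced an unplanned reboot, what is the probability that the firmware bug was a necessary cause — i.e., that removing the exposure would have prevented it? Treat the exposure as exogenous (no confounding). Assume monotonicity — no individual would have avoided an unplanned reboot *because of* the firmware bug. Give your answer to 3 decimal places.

p₁ = P(outcome | exposed) = 3053/4792 = 0.6371
p₀ = P(outcome | unexposed) = 388/1332 = 0.29129
Under exogeneity and monotonicity, PN = (p₁ − p₀) / p₁.
PN = (0.6371 − 0.29129) / 0.6371 = 0.34581 / 0.6371 ≈ 0.5428

PN ≈ 0.543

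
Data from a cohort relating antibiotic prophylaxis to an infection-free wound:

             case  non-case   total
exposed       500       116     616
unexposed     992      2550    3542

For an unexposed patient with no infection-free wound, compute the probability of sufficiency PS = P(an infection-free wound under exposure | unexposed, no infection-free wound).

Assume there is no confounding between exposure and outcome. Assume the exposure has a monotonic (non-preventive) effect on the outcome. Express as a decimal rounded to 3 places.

PS ≈ 0.738

p₁ = P(outcome | exposed) = 500/616 = 0.81169
p₀ = P(outcome | unexposed) = 992/3542 = 0.28007
Under exogeneity and monotonicity, PS = (p₁ − p₀) / (1 − p₀).
PS = (0.81169 − 0.28007) / (1 − 0.28007) = 0.53162 / 0.71993 ≈ 0.7384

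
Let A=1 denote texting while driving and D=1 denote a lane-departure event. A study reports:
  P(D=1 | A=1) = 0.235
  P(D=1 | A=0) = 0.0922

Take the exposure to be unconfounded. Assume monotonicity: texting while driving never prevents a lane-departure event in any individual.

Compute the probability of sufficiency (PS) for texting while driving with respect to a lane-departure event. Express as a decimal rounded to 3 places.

Let p₁ = 0.235, p₀ = 0.0922.
Under exogeneity and monotonicity, PS = (p₁ − p₀) / (1 − p₀).
PS = (0.235 − 0.0922) / (1 − 0.0922) = 0.1428 / 0.9078 ≈ 0.1573

PS ≈ 0.157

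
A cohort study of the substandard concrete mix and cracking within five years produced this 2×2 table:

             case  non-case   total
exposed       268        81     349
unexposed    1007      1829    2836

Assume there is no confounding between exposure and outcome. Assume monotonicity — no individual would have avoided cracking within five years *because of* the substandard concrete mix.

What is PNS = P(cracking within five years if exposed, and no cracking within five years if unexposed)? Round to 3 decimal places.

p₁ = P(outcome | exposed) = 268/349 = 0.76791
p₀ = P(outcome | unexposed) = 1007/2836 = 0.35508
Under exogeneity and monotonicity, PNS = p₁ − p₀.
PNS = 0.76791 − 0.35508 = 0.41283

PNS ≈ 0.413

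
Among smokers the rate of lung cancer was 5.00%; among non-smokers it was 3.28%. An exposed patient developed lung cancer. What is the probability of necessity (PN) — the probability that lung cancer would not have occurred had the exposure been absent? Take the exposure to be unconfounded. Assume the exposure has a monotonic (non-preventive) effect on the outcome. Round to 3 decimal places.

PN ≈ 0.344

p₁ = 0.05, p₀ = 0.0328.
Under exogeneity and monotonicity, PN = (p₁ − p₀) / p₁.
PN = (0.05 − 0.0328) / 0.05 = 0.0172 / 0.05 ≈ 0.3440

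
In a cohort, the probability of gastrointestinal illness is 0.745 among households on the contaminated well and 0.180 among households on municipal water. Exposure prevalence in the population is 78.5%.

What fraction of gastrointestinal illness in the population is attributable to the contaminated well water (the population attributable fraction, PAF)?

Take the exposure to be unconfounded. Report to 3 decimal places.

PAF ≈ 0.711

Let p₁ = 0.745, p₀ = 0.18.
Overall risk P(Y=1) = π·p₁ + (1−π)·p₀ = 0.785×0.745 + 0.215×0.18 = 0.62352.
Under exogeneity, PAF = [P(Y=1) − p₀] / P(Y=1).
PAF = (0.62352 − 0.18) / 0.62352 ≈ 0.7113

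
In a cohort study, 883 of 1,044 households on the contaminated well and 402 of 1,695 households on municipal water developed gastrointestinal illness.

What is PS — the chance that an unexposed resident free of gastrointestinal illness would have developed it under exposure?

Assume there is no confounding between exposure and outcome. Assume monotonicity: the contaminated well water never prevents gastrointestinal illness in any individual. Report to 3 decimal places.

PS ≈ 0.798

p₁ = P(outcome | exposed) = 883/1044 = 0.84579
p₀ = P(outcome | unexposed) = 402/1695 = 0.23717
Under exogeneity and monotonicity, PS = (p₁ − p₀) / (1 − p₀).
PS = (0.84579 − 0.23717) / (1 − 0.23717) = 0.60862 / 0.76283 ≈ 0.7978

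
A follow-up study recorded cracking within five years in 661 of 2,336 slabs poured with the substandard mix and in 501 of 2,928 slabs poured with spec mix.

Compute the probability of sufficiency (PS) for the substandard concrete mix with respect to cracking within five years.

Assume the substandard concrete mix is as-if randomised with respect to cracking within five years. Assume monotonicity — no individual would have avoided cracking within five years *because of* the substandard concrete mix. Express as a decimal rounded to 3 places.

p₁ = P(outcome | exposed) = 661/2336 = 0.28296
p₀ = P(outcome | unexposed) = 501/2928 = 0.17111
Under exogeneity and monotonicity, PS = (p₁ − p₀) / (1 − p₀).
PS = (0.28296 − 0.17111) / (1 − 0.17111) = 0.11186 / 0.82889 ≈ 0.1349

PS ≈ 0.135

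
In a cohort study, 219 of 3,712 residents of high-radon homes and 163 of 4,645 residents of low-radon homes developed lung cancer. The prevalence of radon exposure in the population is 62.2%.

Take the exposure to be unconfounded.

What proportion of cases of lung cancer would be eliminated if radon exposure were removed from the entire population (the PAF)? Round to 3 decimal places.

PAF ≈ 0.298

p₁ = P(outcome | exposed) = 219/3712 = 0.058998
p₀ = P(outcome | unexposed) = 163/4645 = 0.035091
Overall risk P(Y=1) = π·p₁ + (1−π)·p₀ = 0.622×0.058998 + 0.378×0.035091 = 0.049961.
Under exogeneity, PAF = [P(Y=1) − p₀] / P(Y=1).
PAF = (0.049961 − 0.035091) / 0.049961 ≈ 0.2976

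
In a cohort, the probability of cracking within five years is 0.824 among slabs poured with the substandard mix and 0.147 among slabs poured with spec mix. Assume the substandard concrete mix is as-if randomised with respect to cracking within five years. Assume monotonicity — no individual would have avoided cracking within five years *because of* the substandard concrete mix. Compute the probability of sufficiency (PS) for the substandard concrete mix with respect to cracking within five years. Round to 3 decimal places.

Let p₁ = 0.824, p₀ = 0.147.
Under exogeneity and monotonicity, PS = (p₁ − p₀) / (1 − p₀).
PS = (0.824 − 0.147) / (1 − 0.147) = 0.677 / 0.853 ≈ 0.7937

PS ≈ 0.794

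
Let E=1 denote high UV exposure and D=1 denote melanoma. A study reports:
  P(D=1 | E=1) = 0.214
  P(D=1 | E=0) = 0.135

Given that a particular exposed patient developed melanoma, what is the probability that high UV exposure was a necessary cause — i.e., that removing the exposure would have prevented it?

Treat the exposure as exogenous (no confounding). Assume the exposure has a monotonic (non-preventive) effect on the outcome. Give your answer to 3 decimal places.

Let p₁ = 0.214, p₀ = 0.135.
Under exogeneity and monotonicity, PN = (p₁ − p₀) / p₁.
PN = (0.214 − 0.135) / 0.214 = 0.079 / 0.214 ≈ 0.3692

PN ≈ 0.369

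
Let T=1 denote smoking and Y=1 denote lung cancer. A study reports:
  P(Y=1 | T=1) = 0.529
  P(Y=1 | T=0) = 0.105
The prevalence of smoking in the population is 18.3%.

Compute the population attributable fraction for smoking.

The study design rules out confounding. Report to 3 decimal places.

Let p₁ = 0.529, p₀ = 0.105.
Overall risk P(Y=1) = π·p₁ + (1−π)·p₀ = 0.183×0.529 + 0.817×0.105 = 0.18259.
Under exogeneity, PAF = [P(Y=1) − p₀] / P(Y=1).
PAF = (0.18259 − 0.105) / 0.18259 ≈ 0.4249

PAF ≈ 0.425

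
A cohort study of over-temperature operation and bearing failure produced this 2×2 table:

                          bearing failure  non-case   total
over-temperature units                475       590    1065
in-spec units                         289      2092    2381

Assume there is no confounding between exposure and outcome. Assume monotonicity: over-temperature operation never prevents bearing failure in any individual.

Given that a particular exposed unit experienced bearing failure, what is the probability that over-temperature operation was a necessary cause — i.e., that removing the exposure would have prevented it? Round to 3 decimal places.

PN ≈ 0.728

p₁ = P(outcome | exposed) = 475/1065 = 0.44601
p₀ = P(outcome | unexposed) = 289/2381 = 0.12138
Under exogeneity and monotonicity, PN = (p₁ − p₀)/p₁.
PN = (0.44601 − 0.12138) / 0.44601 ≈ 0.7279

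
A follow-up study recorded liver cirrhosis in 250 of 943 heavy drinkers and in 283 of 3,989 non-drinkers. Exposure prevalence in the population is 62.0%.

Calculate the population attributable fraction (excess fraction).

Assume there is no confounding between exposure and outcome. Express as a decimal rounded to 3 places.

PAF ≈ 0.629

p₁ = P(outcome | exposed) = 250/943 = 0.26511
p₀ = P(outcome | unexposed) = 283/3989 = 0.070945
Overall risk P(Y=1) = π·p₁ + (1−π)·p₀ = 0.62×0.26511 + 0.38×0.070945 = 0.19133.
Under exogeneity, PAF = [P(Y=1) − p₀] / P(Y=1).
PAF = (0.19133 − 0.070945) / 0.19133 ≈ 0.6292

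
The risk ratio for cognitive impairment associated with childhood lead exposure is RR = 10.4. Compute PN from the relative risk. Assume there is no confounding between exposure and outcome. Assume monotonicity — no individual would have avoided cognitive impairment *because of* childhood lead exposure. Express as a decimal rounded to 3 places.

Under exogeneity and monotonicity, PN = (RR − 1) / RR = 1 − 1/RR.
PN = (10.4 − 1) / 10.4 = 9.4 / 10.4 ≈ 0.9038

PN ≈ 0.904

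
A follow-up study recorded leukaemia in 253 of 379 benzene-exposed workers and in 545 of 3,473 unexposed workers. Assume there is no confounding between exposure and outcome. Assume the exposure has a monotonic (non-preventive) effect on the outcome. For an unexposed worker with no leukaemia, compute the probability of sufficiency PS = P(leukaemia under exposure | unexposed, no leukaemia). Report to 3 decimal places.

PS ≈ 0.606

p₁ = P(outcome | exposed) = 253/379 = 0.66755
p₀ = P(outcome | unexposed) = 545/3473 = 0.15692
Under exogeneity and monotonicity, PS = (p₁ − p₀) / (1 − p₀).
PS = (0.66755 − 0.15692) / (1 − 0.15692) = 0.51062 / 0.84308 ≈ 0.6057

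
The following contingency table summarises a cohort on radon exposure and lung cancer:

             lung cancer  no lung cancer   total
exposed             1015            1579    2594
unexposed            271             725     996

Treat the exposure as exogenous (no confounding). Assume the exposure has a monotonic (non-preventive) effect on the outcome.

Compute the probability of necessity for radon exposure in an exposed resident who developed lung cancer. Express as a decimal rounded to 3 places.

p₁ = P(outcome | exposed) = 1015/2594 = 0.39129
p₀ = P(outcome | unexposed) = 271/996 = 0.27209
Under exogeneity and monotonicity, PN = (p₁ − p₀)/p₁.
PN = (0.39129 − 0.27209) / 0.39129 ≈ 0.3046

PN ≈ 0.305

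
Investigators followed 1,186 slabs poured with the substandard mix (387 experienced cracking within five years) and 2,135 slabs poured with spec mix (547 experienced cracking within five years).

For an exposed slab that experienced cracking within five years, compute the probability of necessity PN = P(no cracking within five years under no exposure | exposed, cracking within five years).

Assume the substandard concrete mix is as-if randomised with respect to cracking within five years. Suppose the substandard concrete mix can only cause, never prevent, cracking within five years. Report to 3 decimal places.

PN ≈ 0.215

p₁ = P(outcome | exposed) = 387/1186 = 0.32631
p₀ = P(outcome | unexposed) = 547/2135 = 0.25621
Under exogeneity and monotonicity, PN = (p₁ − p₀) / p₁.
PN = (0.32631 − 0.25621) / 0.32631 = 0.070101 / 0.32631 ≈ 0.2148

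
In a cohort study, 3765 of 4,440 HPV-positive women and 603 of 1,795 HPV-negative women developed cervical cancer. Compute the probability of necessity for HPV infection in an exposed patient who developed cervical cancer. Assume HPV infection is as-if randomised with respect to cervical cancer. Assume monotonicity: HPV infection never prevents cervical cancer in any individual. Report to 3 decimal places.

p₁ = P(outcome | exposed) = 3765/4440 = 0.84797
p₀ = P(outcome | unexposed) = 603/1795 = 0.33593
Under exogeneity and monotonicity, PN = (p₁ − p₀) / p₁.
PN = (0.84797 − 0.33593) / 0.84797 = 0.51204 / 0.84797 ≈ 0.6038

PN ≈ 0.604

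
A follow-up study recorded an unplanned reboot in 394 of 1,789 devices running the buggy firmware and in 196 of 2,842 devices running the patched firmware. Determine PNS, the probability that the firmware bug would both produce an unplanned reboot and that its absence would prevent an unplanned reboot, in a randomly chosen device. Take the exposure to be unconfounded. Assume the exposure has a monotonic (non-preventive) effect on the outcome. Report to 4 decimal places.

PNS ≈ 0.1513

p₁ = P(outcome | exposed) = 394/1789 = 0.22023
p₀ = P(outcome | unexposed) = 196/2842 = 0.068966
Under exogeneity and monotonicity, PNS = p₁ − p₀.
PNS = 0.22023 − 0.068966 = 0.15127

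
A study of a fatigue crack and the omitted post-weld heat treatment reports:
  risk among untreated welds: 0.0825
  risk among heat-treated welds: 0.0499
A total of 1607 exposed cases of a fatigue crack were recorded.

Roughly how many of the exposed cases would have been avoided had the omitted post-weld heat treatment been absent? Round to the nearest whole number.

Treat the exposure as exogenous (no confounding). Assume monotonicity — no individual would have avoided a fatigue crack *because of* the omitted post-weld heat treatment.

Let p₁ = 0.0825, p₀ = 0.0499.
PN = (p₁ − p₀)/p₁ = (0.0825 − 0.0499) / 0.0825 ≈ 0.39515.
Attributable cases ≈ PN × (exposed cases) = 0.39515 × 1607 ≈ 635.01.

about 635 cases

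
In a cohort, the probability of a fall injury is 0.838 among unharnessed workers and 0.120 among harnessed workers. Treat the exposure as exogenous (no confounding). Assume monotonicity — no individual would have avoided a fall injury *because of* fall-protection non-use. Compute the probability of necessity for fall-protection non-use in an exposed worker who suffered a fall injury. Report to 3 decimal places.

PN ≈ 0.857

Let p₁ = 0.838, p₀ = 0.12.
Under exogeneity and monotonicity, PN = (p₁ − p₀) / p₁.
PN = (0.838 − 0.12) / 0.838 = 0.718 / 0.838 ≈ 0.8568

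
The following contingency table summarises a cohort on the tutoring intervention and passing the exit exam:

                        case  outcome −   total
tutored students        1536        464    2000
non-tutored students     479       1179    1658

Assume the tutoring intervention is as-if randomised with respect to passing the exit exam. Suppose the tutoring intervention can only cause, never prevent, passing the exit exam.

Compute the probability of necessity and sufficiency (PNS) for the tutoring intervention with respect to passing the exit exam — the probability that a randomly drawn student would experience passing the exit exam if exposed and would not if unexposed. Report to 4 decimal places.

p₁ = P(outcome | exposed) = 1536/2000 = 0.768
p₀ = P(outcome | unexposed) = 479/1658 = 0.2889
Under exogeneity and monotonicity, PNS = p₁ − p₀.
PNS = 0.768 − 0.2889 = 0.4791

PNS ≈ 0.4791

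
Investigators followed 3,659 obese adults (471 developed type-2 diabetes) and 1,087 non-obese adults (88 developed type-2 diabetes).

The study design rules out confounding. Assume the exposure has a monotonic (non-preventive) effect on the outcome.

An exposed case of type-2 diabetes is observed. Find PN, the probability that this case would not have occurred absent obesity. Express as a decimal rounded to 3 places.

PN ≈ 0.371

p₁ = P(outcome | exposed) = 471/3659 = 0.12872
p₀ = P(outcome | unexposed) = 88/1087 = 0.080957
Under exogeneity and monotonicity, PN = (p₁ − p₀) / p₁.
PN = (0.12872 − 0.080957) / 0.12872 = 0.047767 / 0.12872 ≈ 0.3711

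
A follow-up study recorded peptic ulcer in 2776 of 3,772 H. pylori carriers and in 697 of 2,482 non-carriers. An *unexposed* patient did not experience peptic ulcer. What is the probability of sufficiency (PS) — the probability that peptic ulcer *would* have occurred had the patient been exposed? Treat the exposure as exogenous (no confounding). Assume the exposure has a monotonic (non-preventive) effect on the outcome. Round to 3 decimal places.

p₁ = P(outcome | exposed) = 2776/3772 = 0.73595
p₀ = P(outcome | unexposed) = 697/2482 = 0.28082
Under exogeneity and monotonicity, PS = (p₁ − p₀) / (1 − p₀).
PS = (0.73595 − 0.28082) / (1 − 0.28082) = 0.45513 / 0.71918 ≈ 0.6328

PS ≈ 0.633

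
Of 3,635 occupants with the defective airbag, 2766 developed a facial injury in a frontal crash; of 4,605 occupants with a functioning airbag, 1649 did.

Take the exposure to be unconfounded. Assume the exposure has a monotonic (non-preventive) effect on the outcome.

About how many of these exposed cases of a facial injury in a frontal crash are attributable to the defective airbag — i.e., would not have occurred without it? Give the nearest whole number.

p₁ = P(outcome | exposed) = 2766/3635 = 0.76094
p₀ = P(outcome | unexposed) = 1649/4605 = 0.35809
PN = (p₁ − p₀)/p₁ = (0.76094 − 0.35809) / 0.76094 ≈ 0.52941.
Attributable cases ≈ PN × (exposed cases) = 0.52941 × 2766 ≈ 1464.35.

about 1464 cases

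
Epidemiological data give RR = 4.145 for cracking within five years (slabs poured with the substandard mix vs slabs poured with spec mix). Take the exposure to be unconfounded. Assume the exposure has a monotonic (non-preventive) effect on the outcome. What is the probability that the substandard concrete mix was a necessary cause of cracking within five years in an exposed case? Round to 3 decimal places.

Under exogeneity and monotonicity, PN = (RR − 1) / RR = 1 − 1/RR.
PN = (4.145 − 1) / 4.145 = 3.145 / 4.145 ≈ 0.7587

PN ≈ 0.759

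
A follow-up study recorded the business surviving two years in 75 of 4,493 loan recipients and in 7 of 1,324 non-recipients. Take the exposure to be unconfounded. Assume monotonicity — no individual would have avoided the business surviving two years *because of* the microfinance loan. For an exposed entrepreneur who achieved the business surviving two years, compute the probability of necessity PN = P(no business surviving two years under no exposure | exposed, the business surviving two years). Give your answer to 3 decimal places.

p₁ = P(outcome | exposed) = 75/4493 = 0.016693
p₀ = P(outcome | unexposed) = 7/1324 = 0.005287
Under exogeneity and monotonicity, PN = (p₁ − p₀) / p₁.
PN = (0.016693 − 0.005287) / 0.016693 = 0.011406 / 0.016693 ≈ 0.6833

PN ≈ 0.683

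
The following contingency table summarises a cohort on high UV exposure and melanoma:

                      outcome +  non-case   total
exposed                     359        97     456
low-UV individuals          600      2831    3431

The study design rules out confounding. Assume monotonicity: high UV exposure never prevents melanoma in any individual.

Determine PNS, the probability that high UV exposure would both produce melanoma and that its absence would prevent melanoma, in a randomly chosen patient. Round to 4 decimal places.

p₁ = P(outcome | exposed) = 359/456 = 0.78728
p₀ = P(outcome | unexposed) = 600/3431 = 0.17488
Under exogeneity and monotonicity, PNS = p₁ − p₀.
PNS = 0.78728 − 0.17488 = 0.6124

PNS ≈ 0.6124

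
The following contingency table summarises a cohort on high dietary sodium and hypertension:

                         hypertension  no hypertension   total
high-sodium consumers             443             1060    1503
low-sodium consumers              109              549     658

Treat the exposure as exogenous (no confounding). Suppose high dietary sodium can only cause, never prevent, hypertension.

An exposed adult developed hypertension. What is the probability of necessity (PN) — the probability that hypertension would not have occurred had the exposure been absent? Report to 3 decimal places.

PN ≈ 0.438

p₁ = P(outcome | exposed) = 443/1503 = 0.29474
p₀ = P(outcome | unexposed) = 109/658 = 0.16565
Under exogeneity and monotonicity, PN = (p₁ − p₀) / p₁.
PN = (0.29474 − 0.16565) / 0.29474 = 0.12909 / 0.29474 ≈ 0.4380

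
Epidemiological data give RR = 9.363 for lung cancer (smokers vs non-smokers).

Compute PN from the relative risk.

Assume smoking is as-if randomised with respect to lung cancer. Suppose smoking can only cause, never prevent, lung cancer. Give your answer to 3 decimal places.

Under exogeneity and monotonicity, PN = (RR − 1) / RR = 1 − 1/RR.
PN = (9.363 − 1) / 9.363 = 8.363 / 9.363 ≈ 0.8932

PN ≈ 0.893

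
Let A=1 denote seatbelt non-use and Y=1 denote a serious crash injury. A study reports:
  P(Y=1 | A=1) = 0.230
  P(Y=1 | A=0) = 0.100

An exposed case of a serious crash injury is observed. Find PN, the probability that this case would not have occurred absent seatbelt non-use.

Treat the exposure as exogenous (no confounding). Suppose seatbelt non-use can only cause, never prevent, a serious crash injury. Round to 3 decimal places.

Let p₁ = 0.23, p₀ = 0.1.
Under exogeneity and monotonicity, PN = (p₁ − p₀) / p₁.
PN = (0.23 − 0.1) / 0.23 = 0.13 / 0.23 ≈ 0.5652

PN ≈ 0.565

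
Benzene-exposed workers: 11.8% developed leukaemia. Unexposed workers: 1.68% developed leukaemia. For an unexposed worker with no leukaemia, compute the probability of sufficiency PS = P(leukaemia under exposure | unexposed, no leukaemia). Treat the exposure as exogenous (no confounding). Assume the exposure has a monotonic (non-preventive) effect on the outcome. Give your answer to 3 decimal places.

PS ≈ 0.103

p₁ = 0.118, p₀ = 0.0168.
Under exogeneity and monotonicity, PS = (p₁ − p₀) / (1 − p₀).
PS = (0.118 − 0.0168) / (1 − 0.0168) = 0.1012 / 0.9832 ≈ 0.1029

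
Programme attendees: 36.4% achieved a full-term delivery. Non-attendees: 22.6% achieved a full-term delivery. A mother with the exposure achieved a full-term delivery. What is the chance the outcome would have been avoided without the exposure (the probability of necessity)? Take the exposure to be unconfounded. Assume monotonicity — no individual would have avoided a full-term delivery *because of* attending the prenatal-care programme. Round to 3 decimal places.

p₁ = 0.364, p₀ = 0.226.
Under exogeneity and monotonicity, PN = (p₁ − p₀) / p₁.
PN = (0.364 − 0.226) / 0.364 = 0.138 / 0.364 ≈ 0.3791

PN ≈ 0.379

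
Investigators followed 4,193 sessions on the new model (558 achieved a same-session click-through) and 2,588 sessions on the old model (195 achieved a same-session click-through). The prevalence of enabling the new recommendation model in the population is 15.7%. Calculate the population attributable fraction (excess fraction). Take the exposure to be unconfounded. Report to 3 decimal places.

PAF ≈ 0.107

p₁ = P(outcome | exposed) = 558/4193 = 0.13308
p₀ = P(outcome | unexposed) = 195/2588 = 0.075348
Overall risk P(Y=1) = π·p₁ + (1−π)·p₀ = 0.157×0.13308 + 0.843×0.075348 = 0.084412.
Under exogeneity, PAF = [P(Y=1) − p₀] / P(Y=1).
PAF = (0.084412 − 0.075348) / 0.084412 ≈ 0.1074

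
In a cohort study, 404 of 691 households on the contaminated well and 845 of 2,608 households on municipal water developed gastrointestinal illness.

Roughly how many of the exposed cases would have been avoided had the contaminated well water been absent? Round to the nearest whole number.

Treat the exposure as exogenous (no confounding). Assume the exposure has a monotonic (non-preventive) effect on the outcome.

about 180 cases

p₁ = P(outcome | exposed) = 404/691 = 0.58466
p₀ = P(outcome | unexposed) = 845/2608 = 0.324
PN = (p₁ − p₀)/p₁ = (0.58466 − 0.324) / 0.58466 ≈ 0.44583.
Attributable cases ≈ PN × (exposed cases) = 0.44583 × 404 ≈ 180.11.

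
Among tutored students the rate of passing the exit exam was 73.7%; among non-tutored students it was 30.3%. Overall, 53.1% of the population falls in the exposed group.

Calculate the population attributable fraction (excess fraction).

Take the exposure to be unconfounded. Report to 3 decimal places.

p₁ = 0.737, p₀ = 0.303.
Overall risk P(Y=1) = π·p₁ + (1−π)·p₀ = 0.531×0.737 + 0.469×0.303 = 0.53345.
Under exogeneity, PAF = [P(Y=1) − p₀] / P(Y=1).
PAF = (0.53345 − 0.303) / 0.53345 ≈ 0.4320

PAF ≈ 0.432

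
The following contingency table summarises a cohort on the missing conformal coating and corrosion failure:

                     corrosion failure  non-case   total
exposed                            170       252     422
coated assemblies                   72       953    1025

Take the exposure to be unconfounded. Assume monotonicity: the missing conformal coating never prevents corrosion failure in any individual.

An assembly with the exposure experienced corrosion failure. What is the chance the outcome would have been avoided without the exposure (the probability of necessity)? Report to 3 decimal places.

p₁ = P(outcome | exposed) = 170/422 = 0.40284
p₀ = P(outcome | unexposed) = 72/1025 = 0.070244
Under exogeneity and monotonicity, PN = (p₁ − p₀) / p₁.
PN = (0.40284 − 0.070244) / 0.40284 = 0.3326 / 0.40284 ≈ 0.8256

PN ≈ 0.826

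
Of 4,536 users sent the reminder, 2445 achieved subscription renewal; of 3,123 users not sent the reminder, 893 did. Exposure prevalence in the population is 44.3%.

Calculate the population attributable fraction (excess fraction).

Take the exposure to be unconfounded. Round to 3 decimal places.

PAF ≈ 0.282

p₁ = P(outcome | exposed) = 2445/4536 = 0.53902
p₀ = P(outcome | unexposed) = 893/3123 = 0.28594
Overall risk P(Y=1) = π·p₁ + (1−π)·p₀ = 0.443×0.53902 + 0.557×0.28594 = 0.39806.
Under exogeneity, PAF = [P(Y=1) − p₀] / P(Y=1).
PAF = (0.39806 − 0.28594) / 0.39806 ≈ 0.2817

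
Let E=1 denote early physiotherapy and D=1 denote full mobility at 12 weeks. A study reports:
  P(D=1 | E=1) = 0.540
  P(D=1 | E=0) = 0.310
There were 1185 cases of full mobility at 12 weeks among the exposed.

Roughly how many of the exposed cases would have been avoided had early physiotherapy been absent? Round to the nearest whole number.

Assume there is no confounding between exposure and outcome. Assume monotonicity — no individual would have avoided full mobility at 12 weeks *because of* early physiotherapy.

about 505 cases

Let p₁ = 0.54, p₀ = 0.31.
PN = (p₁ − p₀)/p₁ = (0.54 − 0.31) / 0.54 ≈ 0.42593.
Attributable cases ≈ PN × (exposed cases) = 0.42593 × 1185 ≈ 504.72.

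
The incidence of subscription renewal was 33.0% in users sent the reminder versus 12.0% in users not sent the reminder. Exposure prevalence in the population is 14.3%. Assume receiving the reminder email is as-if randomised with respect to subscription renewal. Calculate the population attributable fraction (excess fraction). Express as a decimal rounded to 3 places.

p₁ = 0.33, p₀ = 0.12.
Overall risk P(Y=1) = π·p₁ + (1−π)·p₀ = 0.143×0.33 + 0.857×0.12 = 0.15003.
Under exogeneity, PAF = [P(Y=1) − p₀] / P(Y=1).
PAF = (0.15003 − 0.12) / 0.15003 ≈ 0.2002

PAF ≈ 0.200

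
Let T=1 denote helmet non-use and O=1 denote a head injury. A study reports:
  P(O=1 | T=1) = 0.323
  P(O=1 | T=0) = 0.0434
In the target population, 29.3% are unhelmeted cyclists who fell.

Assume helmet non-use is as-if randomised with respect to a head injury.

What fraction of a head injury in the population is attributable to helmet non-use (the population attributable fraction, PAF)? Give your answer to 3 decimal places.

PAF ≈ 0.654

Let p₁ = 0.323, p₀ = 0.0434.
Overall risk P(Y=1) = π·p₁ + (1−π)·p₀ = 0.293×0.323 + 0.707×0.0434 = 0.12532.
Under exogeneity, PAF = [P(Y=1) − p₀] / P(Y=1).
PAF = (0.12532 − 0.0434) / 0.12532 ≈ 0.6537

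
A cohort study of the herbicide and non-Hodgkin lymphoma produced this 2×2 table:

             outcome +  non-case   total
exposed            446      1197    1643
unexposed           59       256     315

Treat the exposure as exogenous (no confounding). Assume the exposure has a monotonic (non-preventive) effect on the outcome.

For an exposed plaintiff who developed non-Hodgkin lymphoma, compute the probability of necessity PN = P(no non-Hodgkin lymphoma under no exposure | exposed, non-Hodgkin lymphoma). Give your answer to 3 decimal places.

PN ≈ 0.310

p₁ = P(outcome | exposed) = 446/1643 = 0.27145
p₀ = P(outcome | unexposed) = 59/315 = 0.1873
Under exogeneity and monotonicity, PN = (p₁ − p₀)/p₁.
PN = (0.27145 − 0.1873) / 0.27145 ≈ 0.3100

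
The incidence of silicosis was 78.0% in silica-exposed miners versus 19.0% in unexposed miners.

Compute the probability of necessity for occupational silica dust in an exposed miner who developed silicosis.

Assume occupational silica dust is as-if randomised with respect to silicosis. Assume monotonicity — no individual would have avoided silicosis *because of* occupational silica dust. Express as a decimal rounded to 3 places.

p₁ = 0.78, p₀ = 0.19.
Under exogeneity and monotonicity, PN = (p₁ − p₀) / p₁.
PN = (0.78 − 0.19) / 0.78 = 0.59 / 0.78 ≈ 0.7564

PN ≈ 0.756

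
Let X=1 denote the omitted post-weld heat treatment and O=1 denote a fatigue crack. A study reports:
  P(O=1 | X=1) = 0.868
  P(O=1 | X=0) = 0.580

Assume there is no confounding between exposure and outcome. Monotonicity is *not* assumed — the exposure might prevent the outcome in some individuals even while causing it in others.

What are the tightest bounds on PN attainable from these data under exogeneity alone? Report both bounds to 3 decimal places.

Let p₁ = 0.868, p₀ = 0.58.
Under exogeneity alone the bounds on PN are max{0,(p₁−p₀)/p₁} ≤ PN ≤ min{1,(1−p₀)/p₁}.
  lower = (p₁ − p₀)/p₁ = 0.288 / 0.868 ≈ 0.3318
  upper = min{1, (1 − p₀)/p₁} = 0.42 / 0.868 ≈ 0.4839

0.332 ≤ PN ≤ 0.484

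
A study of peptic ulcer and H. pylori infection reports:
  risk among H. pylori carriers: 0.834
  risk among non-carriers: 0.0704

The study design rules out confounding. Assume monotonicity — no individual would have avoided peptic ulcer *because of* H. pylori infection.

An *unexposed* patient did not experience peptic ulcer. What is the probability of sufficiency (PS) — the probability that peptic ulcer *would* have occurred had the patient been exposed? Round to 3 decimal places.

Let p₁ = 0.834, p₀ = 0.0704.
Under exogeneity and monotonicity, PS = (p₁ − p₀) / (1 − p₀).
PS = (0.834 − 0.0704) / (1 − 0.0704) = 0.7636 / 0.9296 ≈ 0.8214

PS ≈ 0.821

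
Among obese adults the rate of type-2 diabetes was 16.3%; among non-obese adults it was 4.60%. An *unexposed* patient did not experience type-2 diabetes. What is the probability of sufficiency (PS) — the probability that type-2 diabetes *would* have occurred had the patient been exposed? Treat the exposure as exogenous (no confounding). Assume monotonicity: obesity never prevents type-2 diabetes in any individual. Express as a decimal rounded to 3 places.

p₁ = 0.163, p₀ = 0.046.
Under exogeneity and monotonicity, PS = (p₁ − p₀) / (1 − p₀).
PS = (0.163 − 0.046) / (1 − 0.046) = 0.117 / 0.954 ≈ 0.1226

PS ≈ 0.123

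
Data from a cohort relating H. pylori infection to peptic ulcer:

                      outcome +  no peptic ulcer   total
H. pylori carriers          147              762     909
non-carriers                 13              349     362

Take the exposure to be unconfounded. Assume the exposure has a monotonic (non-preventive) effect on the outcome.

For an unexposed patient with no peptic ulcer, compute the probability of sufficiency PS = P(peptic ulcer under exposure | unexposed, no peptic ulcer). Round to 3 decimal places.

PS ≈ 0.130

p₁ = P(outcome | exposed) = 147/909 = 0.16172
p₀ = P(outcome | unexposed) = 13/362 = 0.035912
Under exogeneity and monotonicity, PS = (p₁ − p₀)/(1 − p₀).
PS = (0.16172 − 0.035912) / 0.96409 ≈ 0.1305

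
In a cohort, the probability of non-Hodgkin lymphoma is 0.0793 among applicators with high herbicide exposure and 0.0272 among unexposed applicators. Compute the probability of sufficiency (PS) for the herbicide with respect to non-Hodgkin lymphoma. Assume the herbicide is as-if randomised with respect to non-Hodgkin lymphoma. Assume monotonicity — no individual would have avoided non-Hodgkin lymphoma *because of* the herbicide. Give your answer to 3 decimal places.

Let p₁ = 0.0793, p₀ = 0.0272.
Under exogeneity and monotonicity, PS = (p₁ − p₀) / (1 − p₀).
PS = (0.0793 − 0.0272) / (1 − 0.0272) = 0.0521 / 0.9728 ≈ 0.0536

PS ≈ 0.054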